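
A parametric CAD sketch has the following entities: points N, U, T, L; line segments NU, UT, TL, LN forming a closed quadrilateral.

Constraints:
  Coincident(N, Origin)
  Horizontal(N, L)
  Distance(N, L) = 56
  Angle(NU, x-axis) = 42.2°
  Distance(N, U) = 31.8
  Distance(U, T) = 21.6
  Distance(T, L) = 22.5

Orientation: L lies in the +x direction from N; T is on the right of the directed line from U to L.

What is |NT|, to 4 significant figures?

33.69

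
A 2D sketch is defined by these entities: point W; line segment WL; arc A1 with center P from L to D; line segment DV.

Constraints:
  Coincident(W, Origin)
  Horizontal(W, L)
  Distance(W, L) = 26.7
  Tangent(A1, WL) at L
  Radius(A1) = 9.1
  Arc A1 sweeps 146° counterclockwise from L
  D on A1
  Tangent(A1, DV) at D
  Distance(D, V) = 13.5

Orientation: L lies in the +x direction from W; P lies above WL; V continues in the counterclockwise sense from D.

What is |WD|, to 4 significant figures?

35.88

W is at the origin; W and L share the same y with |WL| = 26.7 and L on the +x side, so L = (26.70, 0.000). Tangency of A1 to WL means the radius PL is perpendicular to WL, so P = L + (0, 9.1) = (26.70, 9.100). On A1, L sits at bearing -90° from P; a 146° counterclockwise sweep puts D at bearing 56°, so D = P + 9.1·(cos 56°, sin 56°) = (31.79, 16.64). Then |WD| = |D − W| = 35.88.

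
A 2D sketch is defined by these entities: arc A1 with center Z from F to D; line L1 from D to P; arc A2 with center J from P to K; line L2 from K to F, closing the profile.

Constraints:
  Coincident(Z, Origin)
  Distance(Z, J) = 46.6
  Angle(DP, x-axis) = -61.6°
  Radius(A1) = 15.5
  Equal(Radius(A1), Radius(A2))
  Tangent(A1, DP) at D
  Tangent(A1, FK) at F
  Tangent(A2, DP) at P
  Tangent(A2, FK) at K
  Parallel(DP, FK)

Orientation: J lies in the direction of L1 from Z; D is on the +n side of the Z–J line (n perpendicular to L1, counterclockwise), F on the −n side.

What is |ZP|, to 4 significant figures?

49.11

The slot axis is L1's direction at -61.6°, so u = (cos -61.6°, sin -61.6°) = (0.4756, -0.8796) and n = (−sin -61.6°, cos -61.6°) = (0.8796, 0.4756). Z is at the origin and J lies 46.6 along u from Z, so J = 46.6·u = (22.16, -40.99). Tangency of A1 to both parallel lines with radius 15.5 puts D and F at Z ± 15.5·n: D = (13.63, 7.372), F = (-13.63, -7.372). Equal radii place P and K the same way about J: P = J + 15.5·n = (35.80, -33.62), K = J − 15.5·n = (8.530, -48.36). Then |ZP| = |P − Z| = 49.11.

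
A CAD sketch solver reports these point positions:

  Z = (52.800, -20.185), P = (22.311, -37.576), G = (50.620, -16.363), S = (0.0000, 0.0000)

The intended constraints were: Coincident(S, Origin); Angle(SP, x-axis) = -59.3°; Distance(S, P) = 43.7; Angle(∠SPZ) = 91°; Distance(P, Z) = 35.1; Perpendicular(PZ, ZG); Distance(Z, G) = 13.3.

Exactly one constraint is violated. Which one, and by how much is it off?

Distance(Z, G) = 13.3 — off by 8.90.

S = (0.00, 0.00) ✓; SP at -59.30° ✓; |SP| = 43.70 ✓; ∠SPZ = 91.00° ✓; |PZ| = 35.10 ✓; ∠(PZ, ZG) = 90.00° ✓; |ZG| = 4.400 ✗.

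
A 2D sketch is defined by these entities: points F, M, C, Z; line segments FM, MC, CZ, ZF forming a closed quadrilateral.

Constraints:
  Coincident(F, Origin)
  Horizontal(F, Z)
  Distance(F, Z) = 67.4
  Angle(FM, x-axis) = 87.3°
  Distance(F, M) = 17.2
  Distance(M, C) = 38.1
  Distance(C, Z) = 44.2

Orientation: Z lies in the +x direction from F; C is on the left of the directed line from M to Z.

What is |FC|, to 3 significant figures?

47.9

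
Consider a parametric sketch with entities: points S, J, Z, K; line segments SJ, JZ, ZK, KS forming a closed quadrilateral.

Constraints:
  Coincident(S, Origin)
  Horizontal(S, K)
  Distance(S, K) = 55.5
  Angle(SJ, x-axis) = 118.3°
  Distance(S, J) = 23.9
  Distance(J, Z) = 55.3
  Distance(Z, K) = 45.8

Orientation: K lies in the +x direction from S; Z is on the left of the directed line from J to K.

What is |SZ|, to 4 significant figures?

58.29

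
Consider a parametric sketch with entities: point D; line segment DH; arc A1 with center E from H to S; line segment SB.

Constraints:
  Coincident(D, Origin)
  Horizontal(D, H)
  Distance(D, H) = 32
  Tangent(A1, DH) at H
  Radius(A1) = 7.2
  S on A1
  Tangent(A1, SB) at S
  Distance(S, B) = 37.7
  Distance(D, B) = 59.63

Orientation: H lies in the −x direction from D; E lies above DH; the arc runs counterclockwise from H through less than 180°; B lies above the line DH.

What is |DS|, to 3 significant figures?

27.2

D is at the origin; D and H share the same y with |DH| = 32.0 and H on the −x side, so H = (-32.0, 0.00). The tangent condition forces EH to be normal to DH, so E = H + (0, 7.2) = (-32.0, 7.20). Since ES ⟂ SB (tangency), |EB| = √(7.2² + 37.7²) = 38.4 regardless of where S sits on A1. So B lies on both circle(D, 59.63) and circle(E, 38.4); the above-DH intersection is B = (-39.3, 44.9). S is the foot of the tangent from B: S = (-25.3, 9.86).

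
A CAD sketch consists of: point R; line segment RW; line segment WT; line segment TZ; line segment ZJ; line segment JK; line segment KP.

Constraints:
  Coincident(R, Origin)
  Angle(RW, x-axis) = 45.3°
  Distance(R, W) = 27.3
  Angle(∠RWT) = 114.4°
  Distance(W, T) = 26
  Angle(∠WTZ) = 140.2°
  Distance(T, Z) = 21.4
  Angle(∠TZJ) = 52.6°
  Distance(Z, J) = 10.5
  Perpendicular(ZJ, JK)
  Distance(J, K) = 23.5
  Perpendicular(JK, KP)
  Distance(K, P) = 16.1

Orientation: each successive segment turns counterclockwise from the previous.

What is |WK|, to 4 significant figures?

27.86

R is at the origin; RW runs at 45.3° with length 27.3, so W = (19.20, 19.40). ∠RWT = 114.4° gives WT at 110.9° from the x-axis; with |WT| = 26.0, T = (9.927, 43.69). ∠WTZ = 140.2° gives TZ at 150.7° from the x-axis; with |TZ| = 21.4, Z = (-8.735, 54.17). ∠TZJ = 52.6° gives ZJ at -81.90° from the x-axis; with |ZJ| = 10.5, J = (-7.255, 43.77). ZJ is perpendicular to JK, so JK runs at 8.100°; with |JK| = 23.5, K = (16.01, 47.08). Then |WK| = |K − W| = 27.86.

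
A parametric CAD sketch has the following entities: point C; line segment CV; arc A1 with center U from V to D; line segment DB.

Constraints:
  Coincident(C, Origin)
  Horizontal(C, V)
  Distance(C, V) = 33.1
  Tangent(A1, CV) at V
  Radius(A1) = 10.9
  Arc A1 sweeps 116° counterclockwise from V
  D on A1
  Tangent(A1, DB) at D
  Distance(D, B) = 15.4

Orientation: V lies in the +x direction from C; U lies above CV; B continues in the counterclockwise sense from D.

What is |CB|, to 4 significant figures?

46.67

C is at the origin; CV is horizontal with |CV| = 33.1 and V on the +x side, so V = (33.10, 0.000). Since A1 is tangent to CV there, UV ⟂ CV, so U = V + (0, 10.9) = (33.10, 10.90). On A1, V sits at bearing -90° from U; a 116° counterclockwise sweep puts D at bearing 26°, so D = U + 10.9·(cos 26°, sin 26°) = (42.90, 15.68). Tangency of A1 to DB means the radius UD is perpendicular to DB, so DB runs along (−sin 26°, cos 26°); with |DB| = 15.4, B = (36.15, 29.52). Then |CB| = |B − C| = 46.67.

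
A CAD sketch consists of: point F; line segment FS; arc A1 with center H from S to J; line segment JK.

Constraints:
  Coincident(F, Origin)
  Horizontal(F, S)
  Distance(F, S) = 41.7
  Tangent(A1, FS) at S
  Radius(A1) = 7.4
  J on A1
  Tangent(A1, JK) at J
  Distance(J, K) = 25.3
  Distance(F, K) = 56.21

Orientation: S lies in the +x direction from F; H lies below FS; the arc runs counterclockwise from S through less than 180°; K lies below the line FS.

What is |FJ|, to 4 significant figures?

36.44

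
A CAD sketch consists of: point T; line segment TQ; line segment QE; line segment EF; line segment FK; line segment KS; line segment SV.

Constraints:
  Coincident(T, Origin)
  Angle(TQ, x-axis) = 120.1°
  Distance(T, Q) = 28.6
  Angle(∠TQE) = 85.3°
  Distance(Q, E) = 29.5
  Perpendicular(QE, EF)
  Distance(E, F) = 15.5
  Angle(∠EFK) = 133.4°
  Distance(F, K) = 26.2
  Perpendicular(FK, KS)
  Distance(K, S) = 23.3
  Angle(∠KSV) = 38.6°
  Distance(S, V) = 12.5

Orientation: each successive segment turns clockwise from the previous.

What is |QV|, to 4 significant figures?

19.55

FK ⟂ KS, so KS runs at 158.8°; with |KS| = 23.3, S = (-12.24, 7.394). ∠KSV = 38.6° gives SV at 17.40° from the x-axis; with |SV| = 12.5, V = (-0.3160, 11.13). Then |QV| = |V − Q| = 19.55.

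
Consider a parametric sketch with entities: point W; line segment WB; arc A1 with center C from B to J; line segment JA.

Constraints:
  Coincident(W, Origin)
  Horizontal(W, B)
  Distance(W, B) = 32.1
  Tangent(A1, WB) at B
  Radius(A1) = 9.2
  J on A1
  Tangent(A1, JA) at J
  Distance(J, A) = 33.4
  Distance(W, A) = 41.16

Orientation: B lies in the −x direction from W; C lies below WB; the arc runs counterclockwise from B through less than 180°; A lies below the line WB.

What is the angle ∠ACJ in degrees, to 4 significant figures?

74.60°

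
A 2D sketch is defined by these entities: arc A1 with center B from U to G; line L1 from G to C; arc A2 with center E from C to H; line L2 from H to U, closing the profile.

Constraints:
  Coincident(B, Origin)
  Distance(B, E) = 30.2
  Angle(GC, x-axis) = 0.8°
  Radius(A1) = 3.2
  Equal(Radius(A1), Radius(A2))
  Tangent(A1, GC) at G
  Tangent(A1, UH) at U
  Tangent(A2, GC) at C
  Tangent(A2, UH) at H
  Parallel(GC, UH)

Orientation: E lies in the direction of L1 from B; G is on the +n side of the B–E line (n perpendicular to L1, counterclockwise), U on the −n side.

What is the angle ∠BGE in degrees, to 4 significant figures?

83.95°

The slot axis is L1's direction at 0.8°, so u = (cos 0.8°, sin 0.8°) = (0.9999, 0.01396) and n = (−sin 0.8°, cos 0.8°) = (-0.01396, 0.9999). B is at the origin and E lies 30.2 along u from B, so E = 30.2·u = (30.20, 0.4217). Tangency of A1 to both parallel lines with radius 3.2 puts G and U at B ± 3.2·n: G = (-0.04468, 3.200), U = (0.04468, -3.200). Then cos ∠BGE = GB·GE / (|GB||GE|), giving 83.95°.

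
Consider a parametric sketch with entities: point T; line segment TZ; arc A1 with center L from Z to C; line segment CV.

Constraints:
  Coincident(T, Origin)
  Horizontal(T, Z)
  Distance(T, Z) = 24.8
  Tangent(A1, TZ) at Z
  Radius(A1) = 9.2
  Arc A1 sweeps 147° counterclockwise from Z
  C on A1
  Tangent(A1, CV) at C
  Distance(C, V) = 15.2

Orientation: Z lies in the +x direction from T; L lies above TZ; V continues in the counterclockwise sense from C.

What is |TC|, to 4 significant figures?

34.28

T is at the origin; T and Z share the same y with |TZ| = 24.8 and Z on the +x side, so Z = (24.80, 0.000). Since A1 is tangent to TZ there, LZ ⟂ TZ, so L = Z + (0, 9.2) = (24.80, 9.200). On A1, Z sits at bearing -90° from L; a 147° counterclockwise sweep puts C at bearing 57°, so C = L + 9.2·(cos 57°, sin 57°) = (29.81, 16.92). Then |TC| = |C − T| = 34.28.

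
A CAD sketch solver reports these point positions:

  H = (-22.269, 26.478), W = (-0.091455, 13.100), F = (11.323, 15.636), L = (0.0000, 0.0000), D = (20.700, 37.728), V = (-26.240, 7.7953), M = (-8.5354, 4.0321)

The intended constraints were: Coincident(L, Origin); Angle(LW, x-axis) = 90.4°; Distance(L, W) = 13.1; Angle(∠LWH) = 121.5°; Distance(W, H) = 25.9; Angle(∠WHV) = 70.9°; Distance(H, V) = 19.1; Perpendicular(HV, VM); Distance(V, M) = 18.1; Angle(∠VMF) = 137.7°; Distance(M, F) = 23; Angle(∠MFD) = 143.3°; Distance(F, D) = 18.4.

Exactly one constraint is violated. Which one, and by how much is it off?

Distance(F, D) = 18.4 — off by 5.60.

L = (0.00, 0.00) ✓; LW at 90.40° ✓; |LW| = 13.10 ✓; ∠LWH = 121.5° ✓; |WH| = 25.90 ✓; ∠WHV = 70.90° ✓; |HV| = 19.10 ✓; ∠(HV, VM) = 90.00° ✓; |VM| = 18.10 ✓; ∠VMF = 137.7° ✓; |MF| = 23.00 ✓; ∠MFD = 143.3° ✓; |FD| = 24.00 ✗.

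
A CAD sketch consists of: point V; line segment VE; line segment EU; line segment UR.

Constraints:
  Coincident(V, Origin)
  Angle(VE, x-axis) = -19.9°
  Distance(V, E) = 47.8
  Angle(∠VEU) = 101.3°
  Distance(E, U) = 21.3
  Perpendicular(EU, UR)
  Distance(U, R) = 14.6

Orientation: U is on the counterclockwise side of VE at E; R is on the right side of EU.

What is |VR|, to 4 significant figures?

68.70

V is at the origin; VE runs at -19.9° with length 47.8, so E = 47.8·(cos -19.9°, sin -19.9°) = (44.95, -16.27). ∠VEU = 101.3°, so EU runs at -19.9° + (180° − 101.3°) = 58.80° from the x-axis; with |EU| = 21.3, U = E + 21.3·(cos 58.80°, sin 58.80°) = (55.98, 1.949). EU is perpendicular to UR; with |UR| = 14.6 on the right of EU, R = U + 14.6·(0.8554, -0.5180) = (68.47, -5.614). Then |VR| = |R − V| = 68.70.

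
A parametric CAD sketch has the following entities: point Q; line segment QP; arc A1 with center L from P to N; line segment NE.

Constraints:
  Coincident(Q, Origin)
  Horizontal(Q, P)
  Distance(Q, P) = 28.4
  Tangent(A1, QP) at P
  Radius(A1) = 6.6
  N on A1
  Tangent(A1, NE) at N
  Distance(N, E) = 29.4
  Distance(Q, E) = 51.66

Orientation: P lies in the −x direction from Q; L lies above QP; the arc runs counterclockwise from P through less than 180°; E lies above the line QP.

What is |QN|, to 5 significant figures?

24.824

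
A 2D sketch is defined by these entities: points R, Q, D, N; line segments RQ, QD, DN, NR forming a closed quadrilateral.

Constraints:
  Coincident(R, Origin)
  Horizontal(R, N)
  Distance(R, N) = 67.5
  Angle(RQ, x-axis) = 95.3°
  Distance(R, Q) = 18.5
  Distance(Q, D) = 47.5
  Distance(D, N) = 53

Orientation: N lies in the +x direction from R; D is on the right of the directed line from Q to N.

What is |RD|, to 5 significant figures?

31.141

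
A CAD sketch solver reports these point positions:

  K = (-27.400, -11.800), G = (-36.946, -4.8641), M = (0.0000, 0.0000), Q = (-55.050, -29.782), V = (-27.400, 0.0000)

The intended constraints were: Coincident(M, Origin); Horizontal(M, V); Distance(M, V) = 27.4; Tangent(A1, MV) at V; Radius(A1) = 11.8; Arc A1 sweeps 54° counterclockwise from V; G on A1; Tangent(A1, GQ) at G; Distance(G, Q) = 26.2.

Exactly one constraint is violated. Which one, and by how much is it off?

Distance(G, Q) = 26.2 — off by 4.60.

M = (0.00, 0.00) ✓; M.y = 0.00, V.y = 0.00 ✓; |MV| = 27.40 ✓; ∠(KV, VM) = 90.00° ✓; |KV| = 11.80 ✓; bearing(K→G) − bearing(K→V) = 54.00° ✓; |KG| = 11.80 ✓; ∠(KG, GQ) = 90.00° ✓; |GQ| = 30.80 ✗.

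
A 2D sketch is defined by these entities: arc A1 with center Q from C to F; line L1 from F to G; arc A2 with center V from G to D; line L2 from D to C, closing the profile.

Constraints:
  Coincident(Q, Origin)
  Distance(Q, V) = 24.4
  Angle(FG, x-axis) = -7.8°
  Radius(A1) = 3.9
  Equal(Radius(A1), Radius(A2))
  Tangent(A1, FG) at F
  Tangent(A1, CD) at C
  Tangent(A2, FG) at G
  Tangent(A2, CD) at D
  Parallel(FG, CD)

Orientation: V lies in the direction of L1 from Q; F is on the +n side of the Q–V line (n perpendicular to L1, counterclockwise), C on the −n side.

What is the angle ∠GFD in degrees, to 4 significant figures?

17.73°

Tangency of A1 to both parallel lines with radius 3.9 puts F and C at Q ± 3.9·n: F = (0.5293, 3.864), C = (-0.5293, -3.864). Equal radii place G and D the same way about V: G = V + 3.9·n = (24.70, 0.5525), D = V − 3.9·n = (23.64, -7.175). Then cos ∠GFD = FG·FD / (|FG||FD|), giving 17.73°.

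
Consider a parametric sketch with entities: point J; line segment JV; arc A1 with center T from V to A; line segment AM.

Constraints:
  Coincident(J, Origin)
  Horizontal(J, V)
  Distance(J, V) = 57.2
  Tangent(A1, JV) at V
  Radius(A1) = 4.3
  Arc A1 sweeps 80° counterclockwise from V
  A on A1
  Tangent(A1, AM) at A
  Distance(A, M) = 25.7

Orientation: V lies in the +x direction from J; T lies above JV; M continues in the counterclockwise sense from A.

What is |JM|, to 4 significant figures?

71.94

J is at the origin; JV is horizontal with |JV| = 57.2 and V on the +x side, so V = (57.20, 0.000). Tangency of A1 to JV means the radius TV is perpendicular to JV, so T = V + (0, 4.3) = (57.20, 4.300). On A1, V sits at bearing -90° from T; an 80° counterclockwise sweep puts A at bearing -10°, so A = T + 4.3·(cos -10°, sin -10°) = (61.43, 3.553). Tangency of A1 to AM means the radius TA is perpendicular to AM, so AM runs along (−sin -10°, cos -10°); with |AM| = 25.7, M = (65.90, 28.86). Then |JM| = |M − J| = 71.94.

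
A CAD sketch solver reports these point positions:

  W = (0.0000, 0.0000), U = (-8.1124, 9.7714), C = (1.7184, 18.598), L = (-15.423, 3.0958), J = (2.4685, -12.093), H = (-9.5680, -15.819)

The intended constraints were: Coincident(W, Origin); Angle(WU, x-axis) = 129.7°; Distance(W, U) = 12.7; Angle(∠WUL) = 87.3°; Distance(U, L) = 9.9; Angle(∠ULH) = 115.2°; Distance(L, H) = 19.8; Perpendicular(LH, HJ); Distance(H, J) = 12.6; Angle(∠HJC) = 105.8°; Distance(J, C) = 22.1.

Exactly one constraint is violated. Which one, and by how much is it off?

Distance(J, C) = 22.1 — off by 8.60.

W = (0.00, 0.00) ✓; WU at 129.7° ✓; |WU| = 12.70 ✓; ∠WUL = 87.30° ✓; |UL| = 9.900 ✓; ∠ULH = 115.2° ✓; |LH| = 19.80 ✓; ∠(LH, HJ) = 90.00° ✓; |HJ| = 12.60 ✓; ∠HJC = 105.8° ✓; |JC| = 30.70 ✗.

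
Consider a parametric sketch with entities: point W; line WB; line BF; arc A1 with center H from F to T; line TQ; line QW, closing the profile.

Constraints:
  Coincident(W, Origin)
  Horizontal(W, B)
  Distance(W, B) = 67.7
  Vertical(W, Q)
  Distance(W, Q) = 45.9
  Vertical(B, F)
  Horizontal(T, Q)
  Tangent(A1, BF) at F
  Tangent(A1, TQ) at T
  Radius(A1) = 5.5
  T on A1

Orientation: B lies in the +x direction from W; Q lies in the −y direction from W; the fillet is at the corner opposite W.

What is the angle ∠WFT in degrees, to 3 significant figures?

75.8°

W is at the origin; WB is horizontal with |WB| = 67.7 and B on the +x side, so B = (67.7, 0.00). W and Q share the same x with |WQ| = 45.9 and Q on the −y side, so Q = (0.00, -45.9). The virtual corner opposite W is at (67.7, -45.9). Since A1 is tangent to BF there, HF ⟂ BF and A1 meets TQ tangentially, so HT is at right angles to TQ, with radius 5.5, so the center H sits 5.5 in from both sides at H = (62.2, -40.4). That places the tangent points at F = (67.7, -40.4) on BF and T = (62.2, -45.9) on TQ. Then cos ∠WFT = FW·FT / (|FW||FT|), giving 75.8°.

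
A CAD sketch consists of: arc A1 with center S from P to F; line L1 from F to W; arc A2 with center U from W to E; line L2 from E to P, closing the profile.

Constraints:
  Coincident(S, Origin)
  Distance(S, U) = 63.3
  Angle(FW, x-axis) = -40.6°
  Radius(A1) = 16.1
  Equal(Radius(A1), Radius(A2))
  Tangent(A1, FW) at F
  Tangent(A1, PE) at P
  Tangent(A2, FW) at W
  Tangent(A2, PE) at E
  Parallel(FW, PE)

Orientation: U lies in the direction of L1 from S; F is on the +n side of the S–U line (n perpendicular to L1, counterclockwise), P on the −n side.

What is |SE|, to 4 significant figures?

65.32

The slot axis is L1's direction at -40.6°, so u = (cos -40.6°, sin -40.6°) = (0.7593, -0.6508) and n = (−sin -40.6°, cos -40.6°) = (0.6508, 0.7593). S is at the origin and U lies 63.3 along u from S, so U = 63.3·u = (48.06, -41.19). Tangency of A1 to both parallel lines with radius 16.1 puts F and P at S ± 16.1·n: F = (10.48, 12.22), P = (-10.48, -12.22). Equal radii place W and E the same way about U: W = U + 16.1·n = (58.54, -28.97), E = U − 16.1·n = (37.58, -53.42). Then |SE| = |E − S| = 65.32.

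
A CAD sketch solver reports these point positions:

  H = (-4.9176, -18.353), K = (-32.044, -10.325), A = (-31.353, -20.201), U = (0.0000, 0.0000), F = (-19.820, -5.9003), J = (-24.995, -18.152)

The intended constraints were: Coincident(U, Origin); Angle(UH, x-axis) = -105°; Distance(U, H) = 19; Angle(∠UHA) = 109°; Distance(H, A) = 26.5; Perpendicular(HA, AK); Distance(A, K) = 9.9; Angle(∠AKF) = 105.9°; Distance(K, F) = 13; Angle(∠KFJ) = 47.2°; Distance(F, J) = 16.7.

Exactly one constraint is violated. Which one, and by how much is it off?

Distance(F, J) = 16.7 — off by 3.40.

U = (0.00, 0.00) ✓; UH at -105.0° ✓; |UH| = 19.00 ✓; ∠UHA = 109.0° ✓; |HA| = 26.50 ✓; ∠(HA, AK) = 90.00° ✓; |AK| = 9.900 ✓; ∠AKF = 105.9° ✓; |KF| = 13.00 ✓; ∠KFJ = 47.20° ✓; |FJ| = 13.30 ✗.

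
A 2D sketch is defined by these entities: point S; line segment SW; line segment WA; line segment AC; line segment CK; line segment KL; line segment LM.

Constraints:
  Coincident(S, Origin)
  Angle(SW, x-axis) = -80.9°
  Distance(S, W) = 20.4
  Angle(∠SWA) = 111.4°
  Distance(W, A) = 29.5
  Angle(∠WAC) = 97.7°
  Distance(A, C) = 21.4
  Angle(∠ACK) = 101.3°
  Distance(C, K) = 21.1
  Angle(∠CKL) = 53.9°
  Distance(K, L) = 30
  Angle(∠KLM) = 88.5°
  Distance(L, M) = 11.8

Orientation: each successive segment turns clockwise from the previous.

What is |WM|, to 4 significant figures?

32.58

S is at the origin; SW runs at -80.9° with length 20.4, so W = (3.226, -20.14). ∠SWA = 111.4° gives WA at -149.5° from the x-axis; with |WA| = 29.5, A = (-22.19, -35.12). ∠WAC = 97.7° gives AC at 128.2° from the x-axis; with |AC| = 21.4, C = (-35.43, -18.30). ∠ACK = 101.3° gives CK at 49.50° from the x-axis; with |CK| = 21.1, K = (-21.72, -2.254). ∠CKL = 53.9° gives KL at -76.60° from the x-axis; with |KL| = 30.0, L = (-14.77, -31.44). ∠KLM = 88.5° gives LM at -168.1° from the x-axis; with |LM| = 11.8, M = (-26.32, -33.87). Then |WM| = |M − W| = 32.58.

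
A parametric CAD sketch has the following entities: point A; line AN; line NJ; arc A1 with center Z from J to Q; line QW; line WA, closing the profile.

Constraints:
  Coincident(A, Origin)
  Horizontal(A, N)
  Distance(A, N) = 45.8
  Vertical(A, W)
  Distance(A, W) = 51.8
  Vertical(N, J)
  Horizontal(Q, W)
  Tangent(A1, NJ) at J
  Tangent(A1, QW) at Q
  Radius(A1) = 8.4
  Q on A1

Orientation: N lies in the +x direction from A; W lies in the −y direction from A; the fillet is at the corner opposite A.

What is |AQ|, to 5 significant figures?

63.891

A is at the origin; A and N share the same y with |AN| = 45.8 and N on the +x side, so N = (45.800, 0.0000). AW is vertical with |AW| = 51.8 and W on the −y side, so W = (0.0000, -51.800). The virtual corner opposite A is at (45.800, -51.800). The tangent condition forces ZJ to be normal to NJ and A1 meets QW tangentially, so ZQ is at right angles to QW, with radius 8.4, so the center Z sits 8.4 in from both sides at Z = (37.400, -43.400). That places the tangent points at J = (45.800, -43.400) on NJ and Q = (37.400, -51.800) on QW. Then |AQ| = |Q − A| = 63.891.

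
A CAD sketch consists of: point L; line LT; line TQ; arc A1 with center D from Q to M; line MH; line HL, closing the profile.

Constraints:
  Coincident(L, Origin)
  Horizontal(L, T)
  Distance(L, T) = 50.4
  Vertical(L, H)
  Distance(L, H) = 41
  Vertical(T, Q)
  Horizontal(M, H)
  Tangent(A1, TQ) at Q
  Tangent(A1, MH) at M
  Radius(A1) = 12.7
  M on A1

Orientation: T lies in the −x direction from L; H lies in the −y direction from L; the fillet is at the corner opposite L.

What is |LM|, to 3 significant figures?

55.7

The virtual corner opposite L is at (-50.4, -41.0). Tangency of A1 to TQ means the radius DQ is perpendicular to TQ and A1 meets MH tangentially, so DM is at right angles to MH, with radius 12.7, so the center D sits 12.7 in from both sides at D = (-37.7, -28.3). That places the tangent points at Q = (-50.4, -28.3) on TQ and M = (-37.7, -41.0) on MH. Then |LM| = |M − L| = 55.7.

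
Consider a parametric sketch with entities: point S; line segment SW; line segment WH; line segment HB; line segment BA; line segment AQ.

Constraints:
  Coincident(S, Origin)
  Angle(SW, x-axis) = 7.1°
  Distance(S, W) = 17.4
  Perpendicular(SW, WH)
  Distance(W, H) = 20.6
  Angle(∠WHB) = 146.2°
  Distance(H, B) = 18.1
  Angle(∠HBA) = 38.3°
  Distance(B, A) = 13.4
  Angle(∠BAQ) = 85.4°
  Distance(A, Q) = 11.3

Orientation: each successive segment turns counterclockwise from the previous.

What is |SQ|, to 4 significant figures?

28.40

∠HBA = 38.3° gives BA at -87.40° from the x-axis; with |BA| = 13.4, A = (3.477, 22.89). ∠BAQ = 85.4° gives AQ at 7.200° from the x-axis; with |AQ| = 11.3, Q = (14.69, 24.30). Then |SQ| = |Q − S| = 28.40.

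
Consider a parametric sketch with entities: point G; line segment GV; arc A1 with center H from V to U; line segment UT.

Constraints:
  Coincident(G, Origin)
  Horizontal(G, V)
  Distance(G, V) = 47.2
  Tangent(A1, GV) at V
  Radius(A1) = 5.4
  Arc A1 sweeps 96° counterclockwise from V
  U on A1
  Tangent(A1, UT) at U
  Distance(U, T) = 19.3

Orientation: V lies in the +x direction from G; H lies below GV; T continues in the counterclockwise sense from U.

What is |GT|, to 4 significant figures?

50.55

G is at the origin; GV is horizontal with |GV| = 47.2 and V on the +x side, so V = (47.20, 0.000). Tangency of A1 to GV means the radius HV is perpendicular to GV, so H = V + (0, -5.4) = (47.20, -5.400). On A1, V sits at bearing 90° from H; a 96° counterclockwise sweep puts U at bearing 186°, so U = H + 5.4·(cos 186°, sin 186°) = (41.83, -5.964). A1 meets UT tangentially, so HU is at right angles to UT, so UT runs along (−sin 186°, cos 186°); with |UT| = 19.3, T = (43.85, -25.16). Then |GT| = |T − G| = 50.55.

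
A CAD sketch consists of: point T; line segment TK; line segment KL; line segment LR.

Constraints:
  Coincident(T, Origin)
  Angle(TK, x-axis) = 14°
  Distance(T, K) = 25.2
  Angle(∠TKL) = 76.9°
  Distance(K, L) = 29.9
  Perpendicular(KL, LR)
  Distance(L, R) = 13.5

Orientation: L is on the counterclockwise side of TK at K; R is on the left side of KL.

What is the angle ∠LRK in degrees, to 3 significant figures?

65.7°

∠TKL = 76.9°, so KL runs at 14.0° + (180° − 76.9°) = 117° from the x-axis; with |KL| = 29.9, L = K + 29.9·(cos 117°, sin 117°) = (10.8, 32.7). KL is perpendicular to LR; with |LR| = 13.5 on the left of KL, R = L + 13.5·(-0.890, -0.456) = (-1.19, 26.6). Then cos ∠LRK = RL·RK / (|RL||RK|), giving 65.7°.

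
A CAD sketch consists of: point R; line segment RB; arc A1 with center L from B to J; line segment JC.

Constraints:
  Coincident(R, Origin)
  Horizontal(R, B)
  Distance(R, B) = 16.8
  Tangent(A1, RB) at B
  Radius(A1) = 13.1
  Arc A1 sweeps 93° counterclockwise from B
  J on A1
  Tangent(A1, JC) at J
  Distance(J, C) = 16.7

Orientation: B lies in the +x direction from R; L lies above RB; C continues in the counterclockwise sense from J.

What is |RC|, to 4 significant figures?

42.06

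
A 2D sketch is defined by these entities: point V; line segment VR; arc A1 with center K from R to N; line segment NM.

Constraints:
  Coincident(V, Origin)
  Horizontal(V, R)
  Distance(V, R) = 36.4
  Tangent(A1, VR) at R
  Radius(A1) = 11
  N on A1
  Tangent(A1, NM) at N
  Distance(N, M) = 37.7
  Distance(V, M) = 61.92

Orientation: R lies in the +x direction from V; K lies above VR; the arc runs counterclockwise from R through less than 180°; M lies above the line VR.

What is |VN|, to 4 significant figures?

49.03

V is at the origin; V and R share the same y with |VR| = 36.4 and R on the +x side, so R = (36.40, 0.000). A1 meets VR tangentially, so KR is at right angles to VR, so K = R + (0, 11) = (36.40, 11.00). Since KN ⟂ NM (tangency), |KM| = √(11.0² + 37.7²) = 39.27 regardless of where N sits on A1. So M lies on both circle(V, 61.92) and circle(K, 39.27); the above-VR intersection is M = (36.15, 50.27). N is the foot of the tangent from M: N = (46.94, 14.15).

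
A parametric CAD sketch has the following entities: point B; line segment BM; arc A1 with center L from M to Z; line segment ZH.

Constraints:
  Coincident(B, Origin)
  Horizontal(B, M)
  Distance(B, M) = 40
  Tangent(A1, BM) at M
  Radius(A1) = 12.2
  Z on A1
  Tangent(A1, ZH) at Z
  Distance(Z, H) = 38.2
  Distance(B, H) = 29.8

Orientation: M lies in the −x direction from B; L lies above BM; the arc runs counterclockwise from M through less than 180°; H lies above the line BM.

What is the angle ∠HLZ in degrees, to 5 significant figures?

72.288°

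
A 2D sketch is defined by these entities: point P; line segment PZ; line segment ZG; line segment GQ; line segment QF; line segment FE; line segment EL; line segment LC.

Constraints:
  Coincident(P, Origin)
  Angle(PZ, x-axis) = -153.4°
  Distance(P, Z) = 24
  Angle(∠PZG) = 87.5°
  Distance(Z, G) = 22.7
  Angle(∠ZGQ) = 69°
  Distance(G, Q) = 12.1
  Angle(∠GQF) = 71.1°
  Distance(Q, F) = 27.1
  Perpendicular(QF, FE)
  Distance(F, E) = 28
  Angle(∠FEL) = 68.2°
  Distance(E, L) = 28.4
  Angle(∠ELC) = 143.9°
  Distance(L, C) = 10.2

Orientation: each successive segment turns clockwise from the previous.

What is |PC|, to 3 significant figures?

31.2

P is at the origin; PZ runs at -153.4° with length 24.0, so Z = (-21.5, -10.7). ∠PZG = 87.5° gives ZG at 114° from the x-axis; with |ZG| = 22.7, G = (-30.7, 9.98). ∠ZGQ = 69.0° gives GQ at 3.10° from the x-axis; with |GQ| = 12.1, Q = (-18.6, 10.6). ∠GQF = 71.1° gives QF at -106° from the x-axis; with |QF| = 27.1, F = (-26.0, -15.4). QF ⟂ FE, so FE runs at 164°; with |FE| = 28.0, E = (-53.0, -7.82). ∠FEL = 68.2° gives EL at 52.4° from the x-axis; with |EL| = 28.4, L = (-35.6, 14.7). ∠ELC = 143.9° gives LC at 16.3° from the x-axis; with |LC| = 10.2, C = (-25.8, 17.5). Then |PC| = |C − P| = 31.2.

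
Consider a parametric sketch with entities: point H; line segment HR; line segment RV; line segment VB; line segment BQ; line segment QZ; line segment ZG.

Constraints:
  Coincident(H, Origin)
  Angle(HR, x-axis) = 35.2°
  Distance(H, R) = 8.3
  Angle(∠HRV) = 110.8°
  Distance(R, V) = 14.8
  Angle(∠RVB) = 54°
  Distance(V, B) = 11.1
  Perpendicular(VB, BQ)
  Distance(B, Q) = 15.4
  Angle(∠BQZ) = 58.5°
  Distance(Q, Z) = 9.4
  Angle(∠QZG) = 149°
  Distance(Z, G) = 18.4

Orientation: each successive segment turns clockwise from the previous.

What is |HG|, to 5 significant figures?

27.085

∠BQZ = 58.5° gives QZ at -11.500° from the x-axis; with |QZ| = 9.4, Z = (12.566, 5.3091). ∠QZG = 149.0° gives ZG at -42.500° from the x-axis; with |ZG| = 18.4, G = (26.132, -7.1217). Then |HG| = |G − H| = 27.085.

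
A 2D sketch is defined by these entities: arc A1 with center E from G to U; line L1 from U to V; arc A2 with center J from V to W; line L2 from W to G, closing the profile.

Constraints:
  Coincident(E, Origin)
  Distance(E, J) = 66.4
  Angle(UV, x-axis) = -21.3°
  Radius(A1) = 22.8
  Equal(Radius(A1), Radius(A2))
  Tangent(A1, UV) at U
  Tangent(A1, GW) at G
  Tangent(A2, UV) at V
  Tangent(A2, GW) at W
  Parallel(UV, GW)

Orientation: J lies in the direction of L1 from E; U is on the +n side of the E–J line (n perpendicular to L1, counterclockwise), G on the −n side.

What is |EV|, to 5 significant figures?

70.205

Tangency of A1 to both parallel lines with radius 22.8 puts U and G at E ± 22.8·n: U = (8.2821, 21.243), G = (-8.2821, -21.243). Equal radii place V and W the same way about J: V = J + 22.8·n = (70.146, -2.8773), W = J − 22.8·n = (53.582, -45.362). Then |EV| = |V − E| = 70.205.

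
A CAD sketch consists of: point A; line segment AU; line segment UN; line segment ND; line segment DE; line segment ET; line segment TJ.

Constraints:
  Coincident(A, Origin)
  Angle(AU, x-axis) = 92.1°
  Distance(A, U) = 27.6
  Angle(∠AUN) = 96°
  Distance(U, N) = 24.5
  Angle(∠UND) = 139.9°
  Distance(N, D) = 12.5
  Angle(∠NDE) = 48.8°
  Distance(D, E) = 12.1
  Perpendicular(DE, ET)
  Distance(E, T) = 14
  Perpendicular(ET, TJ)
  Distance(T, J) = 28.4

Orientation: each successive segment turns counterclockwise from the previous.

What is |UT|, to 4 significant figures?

20.37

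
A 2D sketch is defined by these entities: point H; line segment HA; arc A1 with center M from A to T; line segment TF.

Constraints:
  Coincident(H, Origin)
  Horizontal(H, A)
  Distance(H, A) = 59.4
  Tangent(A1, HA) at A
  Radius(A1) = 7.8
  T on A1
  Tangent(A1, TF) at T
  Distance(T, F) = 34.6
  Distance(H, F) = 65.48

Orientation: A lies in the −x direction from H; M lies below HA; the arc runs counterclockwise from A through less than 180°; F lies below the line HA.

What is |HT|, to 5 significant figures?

67.281

Checks: ∠(MA, AH) = 90.00° ✓; |MT| = 7.800 ✓; ∠(MT, TF) = 90.00° ✓; |TF| = 34.60 ✓; |HF| = 65.48 ✓.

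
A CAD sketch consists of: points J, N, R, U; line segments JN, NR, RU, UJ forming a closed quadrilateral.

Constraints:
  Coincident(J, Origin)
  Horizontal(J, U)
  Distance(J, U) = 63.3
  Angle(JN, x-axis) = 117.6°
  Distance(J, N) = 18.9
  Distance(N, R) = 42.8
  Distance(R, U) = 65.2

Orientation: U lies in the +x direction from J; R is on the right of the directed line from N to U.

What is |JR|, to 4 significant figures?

24.61

Checks: |NR| = 42.80 ✓; |RU| = 65.20 ✓.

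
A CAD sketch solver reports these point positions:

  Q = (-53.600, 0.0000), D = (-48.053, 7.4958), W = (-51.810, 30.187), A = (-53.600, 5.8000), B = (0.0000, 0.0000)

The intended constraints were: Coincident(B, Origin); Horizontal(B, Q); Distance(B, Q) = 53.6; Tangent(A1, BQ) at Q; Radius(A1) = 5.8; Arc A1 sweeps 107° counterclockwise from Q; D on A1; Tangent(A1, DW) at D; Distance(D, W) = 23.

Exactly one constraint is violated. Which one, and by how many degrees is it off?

Tangent(A1, DW) at D — off by 7.60°.

B = (0.00, 0.00) ✓; B.y = 0.00, Q.y = 0.00 ✓; |BQ| = 53.60 ✓; ∠(AQ, QB) = 90.00° ✓; |AQ| = 5.800 ✓; bearing(A→D) − bearing(A→Q) = 107.0° ✓; |AD| = 5.800 ✓; ∠(AD, DW) = 97.60° ✗; |DW| = 23.00 ✓.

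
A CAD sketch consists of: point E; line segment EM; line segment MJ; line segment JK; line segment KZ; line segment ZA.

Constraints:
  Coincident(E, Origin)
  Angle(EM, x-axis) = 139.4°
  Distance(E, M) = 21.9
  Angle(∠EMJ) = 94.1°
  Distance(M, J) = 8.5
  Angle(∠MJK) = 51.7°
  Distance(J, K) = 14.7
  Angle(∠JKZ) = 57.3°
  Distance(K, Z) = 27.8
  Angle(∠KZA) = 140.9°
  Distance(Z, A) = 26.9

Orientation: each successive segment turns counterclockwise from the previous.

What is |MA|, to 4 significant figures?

40.01

E is at the origin; EM runs at 139.4° with length 21.9, so M = (-16.63, 14.25). ∠EMJ = 94.1° gives MJ at -134.7° from the x-axis; with |MJ| = 8.5, J = (-22.61, 8.210). ∠MJK = 51.7° gives JK at -6.400° from the x-axis; with |JK| = 14.7, K = (-7.999, 6.572). ∠JKZ = 57.3° gives KZ at 116.3° from the x-axis; with |KZ| = 27.8, Z = (-20.32, 31.49). ∠KZA = 140.9° gives ZA at 155.4° from the x-axis; with |ZA| = 26.9, A = (-44.77, 42.69). Then |MA| = |A − M| = 40.01.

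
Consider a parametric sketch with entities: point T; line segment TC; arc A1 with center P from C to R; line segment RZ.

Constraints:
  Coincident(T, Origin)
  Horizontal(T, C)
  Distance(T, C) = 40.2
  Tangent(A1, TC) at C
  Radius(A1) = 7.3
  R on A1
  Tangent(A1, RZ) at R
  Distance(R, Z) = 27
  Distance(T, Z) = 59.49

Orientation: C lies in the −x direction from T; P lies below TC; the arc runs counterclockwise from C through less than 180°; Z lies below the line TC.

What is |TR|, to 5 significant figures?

47.991

Checks: |PC| = 7.300 ✓; |PR| = 7.300 ✓; ∠(PR, RZ) = 90.00° ✓; |RZ| = 27.00 ✓; |TZ| = 59.49 ✓.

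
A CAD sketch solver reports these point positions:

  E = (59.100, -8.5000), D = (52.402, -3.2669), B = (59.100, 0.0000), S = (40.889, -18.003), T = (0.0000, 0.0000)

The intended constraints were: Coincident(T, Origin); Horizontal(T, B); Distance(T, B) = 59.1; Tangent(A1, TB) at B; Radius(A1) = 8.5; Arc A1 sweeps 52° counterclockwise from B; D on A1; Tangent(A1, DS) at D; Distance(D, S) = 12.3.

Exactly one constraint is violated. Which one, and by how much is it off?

Distance(D, S) = 12.3 — off by 6.40.

T = (0.00, 0.00) ✓; T.y = 0.00, B.y = 0.00 ✓; |TB| = 59.10 ✓; ∠(EB, BT) = 90.00° ✓; |EB| = 8.500 ✓; bearing(E→D) − bearing(E→B) = 52.00° ✓; |ED| = 8.500 ✓; ∠(ED, DS) = 90.00° ✓; |DS| = 18.70 ✗.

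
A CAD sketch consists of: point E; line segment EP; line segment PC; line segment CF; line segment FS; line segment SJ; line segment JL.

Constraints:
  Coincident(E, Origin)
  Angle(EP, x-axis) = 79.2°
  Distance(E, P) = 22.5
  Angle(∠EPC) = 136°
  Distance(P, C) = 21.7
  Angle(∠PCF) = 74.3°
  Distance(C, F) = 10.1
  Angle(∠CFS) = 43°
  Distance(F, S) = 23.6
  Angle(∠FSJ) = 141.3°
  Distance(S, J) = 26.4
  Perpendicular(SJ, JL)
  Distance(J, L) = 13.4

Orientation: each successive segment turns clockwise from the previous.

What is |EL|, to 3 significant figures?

65.8

E is at the origin; EP runs at 79.2° with length 22.5, so P = (4.22, 22.1). ∠EPC = 136.0° gives PC at 35.2° from the x-axis; with |PC| = 21.7, C = (21.9, 34.6). ∠PCF = 74.3° gives CF at -70.5° from the x-axis; with |CF| = 10.1, F = (25.3, 25.1). ∠CFS = 43.0° gives FS at 152° from the x-axis; with |FS| = 23.6, S = (4.39, 36.0). ∠FSJ = 141.3° gives SJ at 114° from the x-axis; with |SJ| = 26.4, J = (-6.27, 60.1). SJ is perpendicular to JL, so JL runs at 23.8°; with |JL| = 13.4, L = (5.99, 65.5). Then |EL| = |L − E| = 65.8.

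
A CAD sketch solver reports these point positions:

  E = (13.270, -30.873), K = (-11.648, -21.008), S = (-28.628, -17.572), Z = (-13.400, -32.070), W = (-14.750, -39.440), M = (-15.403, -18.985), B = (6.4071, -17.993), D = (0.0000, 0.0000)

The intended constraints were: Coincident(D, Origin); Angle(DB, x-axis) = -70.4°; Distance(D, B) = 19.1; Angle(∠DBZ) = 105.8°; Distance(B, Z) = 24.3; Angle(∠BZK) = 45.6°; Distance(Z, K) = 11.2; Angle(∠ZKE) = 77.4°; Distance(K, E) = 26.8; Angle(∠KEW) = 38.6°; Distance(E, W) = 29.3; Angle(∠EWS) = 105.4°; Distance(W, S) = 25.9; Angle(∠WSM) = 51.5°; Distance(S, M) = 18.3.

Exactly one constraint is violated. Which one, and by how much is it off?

Distance(S, M) = 18.3 — off by 5.00.

D = (0.00, 0.00) ✓; DB at -70.40° ✓; |DB| = 19.10 ✓; ∠DBZ = 105.8° ✓; |BZ| = 24.30 ✓; ∠BZK = 45.60° ✓; |ZK| = 11.20 ✓; ∠ZKE = 77.40° ✓; |KE| = 26.80 ✓; ∠KEW = 38.60° ✓; |EW| = 29.30 ✓; ∠EWS = 105.4° ✓; |WS| = 25.90 ✓; ∠WSM = 51.50° ✓; |SM| = 13.30 ✗.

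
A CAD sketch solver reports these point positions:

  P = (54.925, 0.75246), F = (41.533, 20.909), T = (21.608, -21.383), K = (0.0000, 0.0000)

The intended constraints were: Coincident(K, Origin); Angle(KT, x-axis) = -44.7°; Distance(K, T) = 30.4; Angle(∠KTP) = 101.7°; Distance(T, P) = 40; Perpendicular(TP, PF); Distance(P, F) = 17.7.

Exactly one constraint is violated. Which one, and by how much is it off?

Distance(P, F) = 17.7 — off by 6.50.

K = (0.00, 0.00) ✓; KT at -44.70° ✓; |KT| = 30.40 ✓; ∠KTP = 101.7° ✓; |TP| = 40.00 ✓; ∠(TP, PF) = 90.00° ✓; |PF| = 24.20 ✗.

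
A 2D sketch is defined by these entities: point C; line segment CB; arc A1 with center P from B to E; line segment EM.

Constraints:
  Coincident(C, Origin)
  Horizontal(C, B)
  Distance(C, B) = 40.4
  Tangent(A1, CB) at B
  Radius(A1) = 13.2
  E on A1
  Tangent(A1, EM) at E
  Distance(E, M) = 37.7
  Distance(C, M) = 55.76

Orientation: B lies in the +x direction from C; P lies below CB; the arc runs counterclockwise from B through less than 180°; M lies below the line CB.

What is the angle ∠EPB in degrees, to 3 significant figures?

86.3°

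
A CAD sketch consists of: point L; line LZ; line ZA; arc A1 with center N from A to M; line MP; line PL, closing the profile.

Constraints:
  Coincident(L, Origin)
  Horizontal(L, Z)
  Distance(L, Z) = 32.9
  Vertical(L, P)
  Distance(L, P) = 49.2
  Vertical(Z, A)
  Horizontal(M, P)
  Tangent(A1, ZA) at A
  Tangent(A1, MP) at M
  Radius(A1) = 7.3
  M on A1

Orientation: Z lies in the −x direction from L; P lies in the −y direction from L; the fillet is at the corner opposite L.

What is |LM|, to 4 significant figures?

55.46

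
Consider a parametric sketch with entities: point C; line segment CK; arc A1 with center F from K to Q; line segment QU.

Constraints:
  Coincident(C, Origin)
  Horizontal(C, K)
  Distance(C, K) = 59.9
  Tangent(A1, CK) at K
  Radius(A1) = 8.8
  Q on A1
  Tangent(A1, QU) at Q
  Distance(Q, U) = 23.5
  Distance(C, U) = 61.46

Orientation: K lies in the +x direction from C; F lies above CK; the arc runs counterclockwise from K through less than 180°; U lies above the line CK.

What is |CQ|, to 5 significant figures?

68.282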